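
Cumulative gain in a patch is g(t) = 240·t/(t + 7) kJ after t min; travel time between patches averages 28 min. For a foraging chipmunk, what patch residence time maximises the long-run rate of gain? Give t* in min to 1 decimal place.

By the marginal value theorem, leave when the instantaneous gain rate g'(t) equals the habitat-wide average g(t)/(T + t).
g'(t) = 240·7/(t + 7)². Setting 240·7/(t+7)² = 240t/[(t+7)(28+t)] gives 7(28+t) = t(t+7), so t² = 7×28 = 196.
t* = √196 = 14 min.

14.0 min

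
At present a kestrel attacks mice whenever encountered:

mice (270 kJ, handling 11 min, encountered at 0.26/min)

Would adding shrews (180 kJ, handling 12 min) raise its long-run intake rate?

No

Current rate: (0.26×270)/(1 + 0.26×11) = 18.19 kJ/min.
shrews: E/h = 180/12 = 15 kJ/min.
Since 15 < R, time spent handling shrews is better spent searching.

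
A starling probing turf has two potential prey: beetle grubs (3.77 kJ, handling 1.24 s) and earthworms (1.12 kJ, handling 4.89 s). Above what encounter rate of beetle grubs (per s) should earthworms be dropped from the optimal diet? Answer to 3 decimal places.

0.066 per s

The zero-one rule: include earthworms iff E₂/h₂ > λE₁/(1+λh₁). Equality gives the switch point.
λE₁h₂ = E₂ + λE₂h₁ ⇒ λ = E₂/(E₁h₂ − E₂h₁) = 1.12/(18.44 − 1.389) = 0.0657 per s.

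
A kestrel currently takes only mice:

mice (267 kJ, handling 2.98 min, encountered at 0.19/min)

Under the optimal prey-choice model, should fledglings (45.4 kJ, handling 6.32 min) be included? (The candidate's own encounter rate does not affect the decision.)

Intake rate on the current diet: R = (0.19×267) / (1 + 0.19×2.98) = 50.73/1.566 = 32.39 kJ/min.
Profitability of fledglings: 45.4/6.32 = 7.184 kJ/min.
Since 7.184 < R, time spent handling fledglings is better spent searching.

No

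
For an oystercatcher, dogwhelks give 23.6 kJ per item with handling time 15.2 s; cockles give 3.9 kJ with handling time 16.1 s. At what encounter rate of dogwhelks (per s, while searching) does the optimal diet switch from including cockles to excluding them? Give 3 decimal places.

0.012 per s

The zero-one rule: include cockles iff E₂/h₂ > λE₁/(1+λh₁). Equality gives the switch point.
λE₁h₂ = E₂ + λE₂h₁ ⇒ λ = E₂/(E₁h₂ − E₂h₁) = 3.9/(380 − 59.28) = 0.01216 per s.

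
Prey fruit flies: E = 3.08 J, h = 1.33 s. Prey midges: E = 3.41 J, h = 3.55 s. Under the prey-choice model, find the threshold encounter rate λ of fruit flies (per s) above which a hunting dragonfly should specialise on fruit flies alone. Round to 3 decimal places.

0.533 per s

The zero-one rule: include midges iff E₂/h₂ > λE₁/(1+λh₁). Equality gives the switch point.
λE₁h₂ = E₂ + λE₂h₁ ⇒ λ = E₂/(E₁h₂ − E₂h₁) = 3.41/(10.93 − 4.535) = 0.5329 per s.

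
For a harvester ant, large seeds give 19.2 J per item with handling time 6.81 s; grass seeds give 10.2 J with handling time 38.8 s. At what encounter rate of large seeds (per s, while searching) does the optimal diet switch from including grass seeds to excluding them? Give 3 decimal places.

At the threshold, the rate on large seeds alone equals the profitability of grass seeds: λ·19.2/(1 + λ·6.81) = 10.2/38.8 = 0.2629.
Rearranging, λ(19.2 − 0.2629×6.81) = 0.2629, so λ = 0.2629/17.41 = 0.0151 per s.

0.015 per s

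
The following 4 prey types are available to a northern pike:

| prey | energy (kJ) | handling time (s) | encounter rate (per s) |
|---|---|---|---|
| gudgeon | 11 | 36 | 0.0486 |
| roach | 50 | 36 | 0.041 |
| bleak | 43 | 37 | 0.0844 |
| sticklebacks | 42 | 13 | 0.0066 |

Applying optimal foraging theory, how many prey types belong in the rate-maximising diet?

Rank by E/h (kJ/s): sticklebacks 3.23, roach 1.39, bleak 1.16, gudgeon 0.306. Include each in turn until the next type's E/h falls below the running intake rate.
Rate on top 1: 0.2553. roach: 1.39 > 0.2553 → include.
Rate on top 2: 0.9084. bleak: 1.16 > 0.9084 → include.
Rate on top 3: 1.048. gudgeon: 0.306 < 1.048 → exclude; stop.
Optimal diet: sticklebacks, roach, bleak — 3 of 4 types.

3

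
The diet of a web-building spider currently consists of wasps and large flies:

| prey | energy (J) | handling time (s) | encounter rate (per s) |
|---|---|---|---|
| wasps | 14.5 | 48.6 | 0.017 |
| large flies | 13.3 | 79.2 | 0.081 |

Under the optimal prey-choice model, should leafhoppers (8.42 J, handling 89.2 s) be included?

On wasps and large flies alone, R = ΣλE/(1+Σλh) = 1.324/8.241 = 0.1606 J/s.
Profitability of leafhoppers: 8.42/89.2 = 0.09439 J/s.
0.09439 < 0.1606, so adding leafhoppers would lower the average — exclude it.

No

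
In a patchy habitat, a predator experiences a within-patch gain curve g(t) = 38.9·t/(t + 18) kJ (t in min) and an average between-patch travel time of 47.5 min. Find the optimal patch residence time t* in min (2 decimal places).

Optimal t* satisfies g'(t*) = g(t*)/(T + t*).
g'(t) = 38.9·18/(t + 18)². Setting 38.9·18/(t+18)² = 38.9t/[(t+18)(47.5+t)] gives 18(47.5+t) = t(t+18), so t² = 18×47.5 = 855.
t* = √855 = 29.24 min.

29.24 min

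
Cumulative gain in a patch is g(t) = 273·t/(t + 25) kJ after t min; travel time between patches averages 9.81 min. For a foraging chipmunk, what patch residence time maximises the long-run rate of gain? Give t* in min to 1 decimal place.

15.7 min

Maximise g(t)/(T+t): set derivative to zero → g'(t)(T+t) = g(t).
g'(t) = 273·25/(t + 25)². Setting 273·25/(t+25)² = 273t/[(t+25)(9.81+t)] gives 25(9.81+t) = t(t+25), so t² = 25×9.81 = 245.2.
t* = √245.2 = 15.66 min.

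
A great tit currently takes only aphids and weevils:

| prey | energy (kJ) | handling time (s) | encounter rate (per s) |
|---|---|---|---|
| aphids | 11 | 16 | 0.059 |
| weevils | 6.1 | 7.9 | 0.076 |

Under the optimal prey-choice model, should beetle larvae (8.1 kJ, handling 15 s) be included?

Intake rate on the current diet: R = (0.059×11 + 0.076×6.1) / (1 + 0.059×16 + 0.076×7.9) = 1.113/2.544 = 0.4373 kJ/s.
beetle larvae: E/h = 8.1/15 = 0.54 kJ/s.
0.54 > 0.4373, so adding beetle larvae raises the average — include it.

Yes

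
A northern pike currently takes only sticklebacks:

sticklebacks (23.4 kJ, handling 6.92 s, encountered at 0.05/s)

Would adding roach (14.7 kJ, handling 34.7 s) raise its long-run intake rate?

Current rate: (0.05×23.4)/(1 + 0.05×6.92) = 0.8692 kJ/s.
Profitability of roach: 14.7/34.7 = 0.4236 kJ/s.
Since 0.4236 < R, time spent handling roach is better spent searching.

No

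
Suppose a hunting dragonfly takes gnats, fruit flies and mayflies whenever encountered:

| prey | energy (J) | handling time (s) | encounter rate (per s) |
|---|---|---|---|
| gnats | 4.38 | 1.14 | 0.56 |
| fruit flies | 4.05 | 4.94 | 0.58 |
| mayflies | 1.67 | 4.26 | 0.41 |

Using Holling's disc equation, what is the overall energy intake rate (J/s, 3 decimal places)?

0.878 J/s

R = Σλ_iE_i / (1 + Σλ_ih_i)
Numerator: 0.56×4.38 + 0.58×4.05 + 0.41×1.67 = 5.487
Denominator: 1 + 0.56×1.14 + 0.58×4.94 + 0.41×4.26 = 6.25
R = 5.487/6.25 = 0.8778 J/s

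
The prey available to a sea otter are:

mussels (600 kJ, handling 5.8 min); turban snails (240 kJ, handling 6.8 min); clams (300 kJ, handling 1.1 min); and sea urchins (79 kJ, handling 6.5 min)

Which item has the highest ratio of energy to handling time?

clams

In descending order of E/h:
clams: 300/1.1 = 273 kJ/min
mussels: 600/5.8 = 103 kJ/min
turban snails: 240/6.8 = 35.3 kJ/min
sea urchins: 79/6.5 = 12.2 kJ/min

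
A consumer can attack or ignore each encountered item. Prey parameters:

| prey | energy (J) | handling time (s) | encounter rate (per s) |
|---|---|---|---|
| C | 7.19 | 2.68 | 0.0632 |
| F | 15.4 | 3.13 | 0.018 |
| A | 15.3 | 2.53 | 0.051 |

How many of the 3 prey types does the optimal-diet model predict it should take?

E/h in descending order: A 6.05, F 4.92, C 2.68 J/s. The optimal diet is the largest prefix of this list for which every included type satisfies E_i/h_i > R on the types above it.
Rate on top 1: 0.6911. F: 4.92 > 0.6911 → include.
Rate on top 2: 0.8921. C: 2.68 > 0.8921 → include.
Optimal diet: A, F, C — 3 of 3 types.

3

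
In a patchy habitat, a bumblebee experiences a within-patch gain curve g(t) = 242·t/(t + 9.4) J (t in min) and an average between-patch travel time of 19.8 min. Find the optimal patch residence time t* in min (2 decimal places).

13.64 min

Optimal t* satisfies g'(t*) = g(t*)/(T + t*).
g'(t) = 242·9.4/(t + 9.4)². Setting 242·9.4/(t+9.4)² = 242t/[(t+9.4)(19.8+t)] gives 9.4(19.8+t) = t(t+9.4), so t² = 9.4×19.8 = 186.1.
t* = √186.1 = 13.64 min.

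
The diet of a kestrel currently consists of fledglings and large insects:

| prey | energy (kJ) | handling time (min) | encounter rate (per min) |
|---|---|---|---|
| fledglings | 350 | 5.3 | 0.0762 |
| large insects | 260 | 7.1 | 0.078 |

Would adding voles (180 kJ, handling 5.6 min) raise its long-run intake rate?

Intake rate on the current diet: R = (0.0762×350 + 0.078×260) / (1 + 0.0762×5.3 + 0.078×7.1) = 46.95/1.958 = 23.98 kJ/min.
voles: E/h = 180/5.6 = 32.14 kJ/min.
Since 32.14 > R, including voles increases the long-run rate.

Yes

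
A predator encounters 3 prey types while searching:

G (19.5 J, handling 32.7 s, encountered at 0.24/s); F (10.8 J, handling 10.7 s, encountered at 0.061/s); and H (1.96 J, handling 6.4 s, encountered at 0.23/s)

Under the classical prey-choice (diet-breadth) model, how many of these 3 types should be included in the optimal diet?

Profitabilities (E/h, J/s): F 1.01, G 0.596, H 0.306. Add prey in this order while the next type's profitability exceeds the intake rate on those already taken.
Rate on top 1: 0.3986. G: 0.596 > 0.3986 → include.
Rate on top 2: 0.5619. H: 0.306 < 0.5619 → exclude; stop.
Optimal diet: F, G — 2 of 3 types.

2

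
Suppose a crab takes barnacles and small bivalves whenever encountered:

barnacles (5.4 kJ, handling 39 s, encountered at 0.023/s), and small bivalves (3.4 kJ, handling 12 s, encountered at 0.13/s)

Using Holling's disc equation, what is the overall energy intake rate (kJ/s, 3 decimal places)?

0.164 kJ/s

R = Σλ_iE_i / (1 + Σλ_ih_i)
Numerator: 0.023×5.4 + 0.13×3.4 = 0.5662
Denominator: 1 + 0.023×39 + 0.13×12 = 3.457
R = 0.5662/3.457 = 0.1638 kJ/s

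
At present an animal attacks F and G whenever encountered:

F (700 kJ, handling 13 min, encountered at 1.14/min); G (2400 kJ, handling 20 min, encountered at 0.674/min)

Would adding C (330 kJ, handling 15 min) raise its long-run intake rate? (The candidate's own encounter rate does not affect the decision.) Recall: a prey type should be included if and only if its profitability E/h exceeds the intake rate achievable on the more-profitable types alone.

No

Current rate: (1.14×700 + 0.674×2400)/(1 + 1.14×13 + 0.674×20) = 82.44 kJ/min.
Profitability of C: 330/15 = 22 kJ/min.
22 < 82.44, so adding C would lower the average — exclude it.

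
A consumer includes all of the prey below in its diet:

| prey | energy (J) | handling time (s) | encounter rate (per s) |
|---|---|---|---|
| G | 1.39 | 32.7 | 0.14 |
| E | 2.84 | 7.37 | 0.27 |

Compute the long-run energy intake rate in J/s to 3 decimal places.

0.127 J/s

R = Σλ_iE_i / (1 + Σλ_ih_i)
Numerator: 0.14×1.39 + 0.27×2.84 = 0.9614
Denominator: 1 + 0.14×32.7 + 0.27×7.37 = 7.568
R = 0.9614/7.568 = 0.127 J/s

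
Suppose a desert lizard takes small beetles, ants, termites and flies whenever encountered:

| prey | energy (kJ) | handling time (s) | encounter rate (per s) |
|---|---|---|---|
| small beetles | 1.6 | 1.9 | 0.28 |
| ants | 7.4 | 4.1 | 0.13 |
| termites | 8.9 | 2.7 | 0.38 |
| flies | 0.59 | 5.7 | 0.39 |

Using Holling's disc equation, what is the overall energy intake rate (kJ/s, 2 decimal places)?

0.95 kJ/s

R = (0.28×1.6 + 0.13×7.4 + 0.38×8.9 + 0.39×0.59) / (1 + 0.28×1.9 + 0.13×4.1 + 0.38×2.7 + 0.39×5.7) = 5.022/5.314 = 0.9451 kJ/s.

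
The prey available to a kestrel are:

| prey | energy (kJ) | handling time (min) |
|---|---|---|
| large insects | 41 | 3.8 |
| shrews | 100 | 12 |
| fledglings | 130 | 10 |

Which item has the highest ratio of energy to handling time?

fledglings

Profitability E/h (kJ/min): large insects = 41/3.8 = 10.8, shrews = 100/12 = 8.33, fledglings = 130/10 = 13.
Ranked: fledglings > large insects > shrews.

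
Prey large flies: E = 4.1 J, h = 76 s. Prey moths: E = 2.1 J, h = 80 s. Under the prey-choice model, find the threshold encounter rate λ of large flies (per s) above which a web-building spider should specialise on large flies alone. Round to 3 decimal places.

At the threshold, the rate on large flies alone equals the profitability of moths: λ·4.1/(1 + λ·76) = 2.1/80 = 0.02625.
Rearranging, λ(4.1 − 0.02625×76) = 0.02625, so λ = 0.02625/2.105 = 0.01247 per s.

0.012 per s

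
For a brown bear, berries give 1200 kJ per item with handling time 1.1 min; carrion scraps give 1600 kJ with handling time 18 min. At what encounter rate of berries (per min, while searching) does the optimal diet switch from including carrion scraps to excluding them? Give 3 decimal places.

At the threshold, the rate on berries alone equals the profitability of carrion scraps: λ·1200/(1 + λ·1.1) = 1600/18 = 88.89.
Rearranging, λ(1200 − 88.89×1.1) = 88.89, so λ = 88.89/1102 = 0.08065 per min.

0.081 per min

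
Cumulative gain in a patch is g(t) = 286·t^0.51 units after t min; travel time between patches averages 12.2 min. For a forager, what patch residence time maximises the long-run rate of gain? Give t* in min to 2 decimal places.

12.70 min

By the marginal value theorem, leave when the instantaneous gain rate g'(t) equals the habitat-wide average g(t)/(T + t).
g'(t) = 0.51·286·t^-0.49. Setting 0.51·286·t^-0.49 = 286·t^0.51/(12.2+t) gives 0.51(12.2+t) = t, so 0.49·t = 0.51×12.2.
t* = 0.51×12.2/0.49 = 12.7 min.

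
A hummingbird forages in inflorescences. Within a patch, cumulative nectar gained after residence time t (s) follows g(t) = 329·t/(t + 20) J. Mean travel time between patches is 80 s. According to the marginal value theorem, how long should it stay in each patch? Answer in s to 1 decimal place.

40.0 s

Maximise g(t)/(T+t): set derivative to zero → g'(t)(T+t) = g(t).
g'(t) = 329·20/(t + 20)². Setting 329·20/(t+20)² = 329t/[(t+20)(80+t)] gives 20(80+t) = t(t+20), so t² = 20×80 = 1600.
t* = √1600 = 40 s.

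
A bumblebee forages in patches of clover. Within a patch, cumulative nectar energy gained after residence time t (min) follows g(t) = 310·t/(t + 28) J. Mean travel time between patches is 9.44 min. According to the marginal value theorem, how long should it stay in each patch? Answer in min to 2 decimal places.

16.26 min

Maximise g(t)/(T+t): set derivative to zero → g'(t)(T+t) = g(t).
g'(t) = 310·28/(t + 28)². Setting 310·28/(t+28)² = 310t/[(t+28)(9.44+t)] gives 28(9.44+t) = t(t+28), so t² = 28×9.44 = 264.3.
t* = √264.3 = 16.26 min.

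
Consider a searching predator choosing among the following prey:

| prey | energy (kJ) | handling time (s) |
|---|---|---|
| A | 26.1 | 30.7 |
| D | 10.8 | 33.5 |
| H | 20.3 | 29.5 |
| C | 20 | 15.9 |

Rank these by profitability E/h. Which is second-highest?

A

In descending order of E/h:
C: 20/15.9 = 1.26 kJ/s
A: 26.1/30.7 = 0.85 kJ/s
H: 20.3/29.5 = 0.688 kJ/s
D: 10.8/33.5 = 0.322 kJ/s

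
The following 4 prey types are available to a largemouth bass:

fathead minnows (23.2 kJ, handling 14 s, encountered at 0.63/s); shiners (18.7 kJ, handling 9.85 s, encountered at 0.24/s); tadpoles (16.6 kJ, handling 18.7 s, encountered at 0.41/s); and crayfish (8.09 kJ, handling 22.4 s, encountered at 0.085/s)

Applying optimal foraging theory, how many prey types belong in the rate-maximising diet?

E/h in descending order: shiners 1.9, fathead minnows 1.66, tadpoles 0.888, crayfish 0.361 kJ/s. The optimal diet is the largest prefix of this list for which every included type satisfies E_i/h_i > R on the types above it.
Rate on top 1: 1.334. fathead minnows: 1.66 > 1.334 → include.
Rate on top 2: 1.568. tadpoles: 0.888 < 1.568 → exclude; stop.
Optimal diet: shiners, fathead minnows — 2 of 4 types.

2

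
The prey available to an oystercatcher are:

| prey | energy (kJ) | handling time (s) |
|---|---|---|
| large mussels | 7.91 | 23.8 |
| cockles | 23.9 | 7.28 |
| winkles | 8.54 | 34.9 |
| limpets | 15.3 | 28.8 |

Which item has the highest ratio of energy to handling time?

cockles

In descending order of E/h:
cockles: 23.9/7.28 = 3.28 kJ/s
limpets: 15.3/28.8 = 0.531 kJ/s
large mussels: 7.91/23.8 = 0.332 kJ/s
winkles: 8.54/34.9 = 0.245 kJ/s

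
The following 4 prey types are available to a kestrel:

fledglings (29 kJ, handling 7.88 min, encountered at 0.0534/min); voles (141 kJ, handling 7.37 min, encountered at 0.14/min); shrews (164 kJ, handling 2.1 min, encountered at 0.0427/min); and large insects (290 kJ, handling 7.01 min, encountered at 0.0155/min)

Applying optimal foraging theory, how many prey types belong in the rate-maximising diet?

3

Rank by E/h (kJ/min): shrews 78.1, large insects 41.4, voles 19.1, fledglings 3.68. Include each in turn until the next type's E/h falls below the running intake rate.
Rate on top 1: 6.427. large insects: 41.4 > 6.427 → include.
Rate on top 2: 9.595. voles: 19.1 > 9.595 → include.
Rate on top 3: 14.01. fledglings: 3.68 < 14.01 → exclude; stop.
Optimal diet: shrews, large insects, voles — 3 of 4 types.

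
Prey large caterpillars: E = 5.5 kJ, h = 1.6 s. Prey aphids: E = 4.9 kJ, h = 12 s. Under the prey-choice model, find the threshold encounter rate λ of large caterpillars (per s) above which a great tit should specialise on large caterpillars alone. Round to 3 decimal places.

0.084 per s

The zero-one rule: include aphids iff E₂/h₂ > λE₁/(1+λh₁). Equality gives the switch point.
λE₁h₂ = E₂ + λE₂h₁ ⇒ λ = E₂/(E₁h₂ − E₂h₁) = 4.9/(66 − 7.84) = 0.08425 per s.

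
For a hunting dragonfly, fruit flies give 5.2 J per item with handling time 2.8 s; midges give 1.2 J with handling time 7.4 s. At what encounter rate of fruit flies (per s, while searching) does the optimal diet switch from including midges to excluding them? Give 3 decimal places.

The zero-one rule: include midges iff E₂/h₂ > λE₁/(1+λh₁). Equality gives the switch point.
λE₁h₂ = E₂ + λE₂h₁ ⇒ λ = E₂/(E₁h₂ − E₂h₁) = 1.2/(38.48 − 3.36) = 0.03417 per s.

0.034 per s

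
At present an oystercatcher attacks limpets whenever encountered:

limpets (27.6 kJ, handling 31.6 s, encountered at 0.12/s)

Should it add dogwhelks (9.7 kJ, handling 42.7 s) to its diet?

No

Current rate: (0.12×27.6)/(1 + 0.12×31.6) = 0.6912 kJ/s.
Profitability of dogwhelks: 9.7/42.7 = 0.2272 kJ/s.
Since 0.2272 < R, time spent handling dogwhelks is better spent searching.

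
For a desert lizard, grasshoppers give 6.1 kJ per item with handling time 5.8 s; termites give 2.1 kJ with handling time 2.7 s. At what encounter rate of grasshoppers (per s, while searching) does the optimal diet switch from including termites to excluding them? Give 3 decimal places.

0.490 per s

Drop termites once their profitability E₂/h₂ falls below the rate achievable on grasshoppers alone: E₂/h₂ = λE₁/(1 + λh₁).
Solve for λ: λE₁h₂ = E₂(1 + λh₁) → λ(E₁h₂ − E₂h₁) = E₂ → λ = E₂/(E₁h₂ − E₂h₁).
λ = 2.1/(6.1×2.7 − 2.1×5.8) = 2.1/4.29 = 0.4895 per s.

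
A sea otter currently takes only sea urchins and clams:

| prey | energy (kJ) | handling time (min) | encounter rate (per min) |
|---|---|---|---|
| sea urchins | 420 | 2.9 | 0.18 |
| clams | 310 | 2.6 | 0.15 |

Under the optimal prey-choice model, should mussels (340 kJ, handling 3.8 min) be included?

On sea urchins and clams alone, R = ΣλE/(1+Σλh) = 122.1/1.912 = 63.86 kJ/min.
Profitability of mussels: 340/3.8 = 89.47 kJ/min.
Since 89.47 > R, including mussels increases the long-run rate.

Yes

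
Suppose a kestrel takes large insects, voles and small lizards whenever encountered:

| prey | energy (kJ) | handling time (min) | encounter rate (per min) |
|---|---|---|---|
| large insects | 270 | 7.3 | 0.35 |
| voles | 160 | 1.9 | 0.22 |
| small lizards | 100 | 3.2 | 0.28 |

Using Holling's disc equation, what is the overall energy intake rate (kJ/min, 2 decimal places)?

R = Σλ_iE_i / (1 + Σλ_ih_i)
Numerator: 0.35×270 + 0.22×160 + 0.28×100 = 157.7
Denominator: 1 + 0.35×7.3 + 0.22×1.9 + 0.28×3.2 = 4.869
R = 157.7/4.869 = 32.39 kJ/min

32.39 kJ/min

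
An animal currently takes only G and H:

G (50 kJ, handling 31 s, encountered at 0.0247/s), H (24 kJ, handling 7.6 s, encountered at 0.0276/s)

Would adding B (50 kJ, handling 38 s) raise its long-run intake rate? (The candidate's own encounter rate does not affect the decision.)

Yes

On G and H alone, R = ΣλE/(1+Σλh) = 1.897/1.975 = 0.9605 kJ/s.
B: E/h = 50/38 = 1.316 kJ/s.
Since 1.316 > R, including B increases the long-run rate.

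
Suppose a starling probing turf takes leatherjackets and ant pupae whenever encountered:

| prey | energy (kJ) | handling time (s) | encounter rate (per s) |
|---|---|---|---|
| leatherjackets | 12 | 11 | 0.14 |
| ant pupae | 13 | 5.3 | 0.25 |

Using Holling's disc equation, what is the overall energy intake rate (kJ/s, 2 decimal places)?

1.28 kJ/s

R = Σλ_iE_i / (1 + Σλ_ih_i)
Numerator: 0.14×12 + 0.25×13 = 4.93
Denominator: 1 + 0.14×11 + 0.25×5.3 = 3.865
R = 4.93/3.865 = 1.276 kJ/s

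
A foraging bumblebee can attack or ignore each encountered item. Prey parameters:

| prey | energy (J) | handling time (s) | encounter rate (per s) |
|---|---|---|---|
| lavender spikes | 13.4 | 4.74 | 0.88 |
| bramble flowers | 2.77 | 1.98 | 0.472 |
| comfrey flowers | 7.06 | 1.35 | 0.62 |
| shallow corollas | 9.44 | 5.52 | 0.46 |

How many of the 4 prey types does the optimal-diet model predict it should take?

E/h in descending order: comfrey flowers 5.23, lavender spikes 2.83, shallow corollas 1.71, bramble flowers 1.4 J/s. The optimal diet is the largest prefix of this list for which every included type satisfies E_i/h_i > R on the types above it.
Rate on top 1: 2.383. lavender spikes: 2.83 > 2.383 → include.
Rate on top 2: 2.691. shallow corollas: 1.71 < 2.691 → exclude; stop.
Optimal diet: comfrey flowers, lavender spikes — 2 of 4 types.

2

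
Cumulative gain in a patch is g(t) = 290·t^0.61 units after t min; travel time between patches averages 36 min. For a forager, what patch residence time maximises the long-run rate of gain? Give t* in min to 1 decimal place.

Maximise g(t)/(T+t): set derivative to zero → g'(t)(T+t) = g(t).
g'(t) = 0.61·290·t^-0.39. Setting 0.61·290·t^-0.39 = 290·t^0.61/(36+t) gives 0.61(36+t) = t, so 0.39·t = 0.61×36.
t* = 0.61×36/0.39 = 56.31 min.

56.3 min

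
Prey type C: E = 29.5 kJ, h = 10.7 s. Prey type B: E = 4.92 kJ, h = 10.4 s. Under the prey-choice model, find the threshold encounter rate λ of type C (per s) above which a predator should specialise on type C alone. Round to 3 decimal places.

The zero-one rule: include type B iff E₂/h₂ > λE₁/(1+λh₁). Equality gives the switch point.
λE₁h₂ = E₂ + λE₂h₁ ⇒ λ = E₂/(E₁h₂ − E₂h₁) = 4.92/(306.8 − 52.64) = 0.01936 per s.

0.019 per s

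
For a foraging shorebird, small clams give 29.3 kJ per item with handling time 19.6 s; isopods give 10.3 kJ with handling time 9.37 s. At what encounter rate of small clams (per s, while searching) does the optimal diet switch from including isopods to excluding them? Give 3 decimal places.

At the threshold, the rate on small clams alone equals the profitability of isopods: λ·29.3/(1 + λ·19.6) = 10.3/9.37 = 1.099.
Rearranging, λ(29.3 − 1.099×19.6) = 1.099, so λ = 1.099/7.755 = 0.1418 per s.

0.142 per s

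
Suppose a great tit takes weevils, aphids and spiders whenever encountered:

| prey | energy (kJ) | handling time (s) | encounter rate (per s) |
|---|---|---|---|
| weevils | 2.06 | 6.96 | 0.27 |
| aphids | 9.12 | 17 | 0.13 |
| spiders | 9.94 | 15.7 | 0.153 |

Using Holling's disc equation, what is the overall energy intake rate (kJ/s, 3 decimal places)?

R = Σλ_iE_i / (1 + Σλ_ih_i)
Numerator: 0.27×2.06 + 0.13×9.12 + 0.153×9.94 = 3.263
Denominator: 1 + 0.27×6.96 + 0.13×17 + 0.153×15.7 = 7.491
R = 3.263/7.491 = 0.4355 kJ/s

0.436 kJ/s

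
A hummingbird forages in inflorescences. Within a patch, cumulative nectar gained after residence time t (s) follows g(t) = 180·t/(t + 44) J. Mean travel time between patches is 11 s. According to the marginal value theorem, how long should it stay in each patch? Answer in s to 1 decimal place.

22.0 s

By the marginal value theorem, leave when the instantaneous gain rate g'(t) equals the habitat-wide average g(t)/(T + t).
g'(t) = 180·44/(t + 44)². Setting 180·44/(t+44)² = 180t/[(t+44)(11+t)] gives 44(11+t) = t(t+44), so t² = 44×11 = 484.
t* = √484 = 22 s.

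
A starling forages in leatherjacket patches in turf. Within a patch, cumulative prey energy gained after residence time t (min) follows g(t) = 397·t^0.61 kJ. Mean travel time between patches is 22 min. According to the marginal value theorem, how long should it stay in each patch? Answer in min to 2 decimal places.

34.41 min

By the marginal value theorem, leave when the instantaneous gain rate g'(t) equals the habitat-wide average g(t)/(T + t).
g'(t) = 0.61·397·t^-0.39. Setting 0.61·397·t^-0.39 = 397·t^0.61/(22+t) gives 0.61(22+t) = t, so 0.39·t = 0.61×22.
t* = 0.61×22/0.39 = 34.41 min.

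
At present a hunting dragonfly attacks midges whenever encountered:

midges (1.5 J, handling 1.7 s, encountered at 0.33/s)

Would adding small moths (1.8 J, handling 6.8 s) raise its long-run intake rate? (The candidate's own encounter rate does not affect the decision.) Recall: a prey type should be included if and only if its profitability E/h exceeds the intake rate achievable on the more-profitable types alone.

Intake rate on the current diet: R = (0.33×1.5) / (1 + 0.33×1.7) = 0.495/1.561 = 0.3171 J/s.
Profitability of small moths: 1.8/6.8 = 0.2647 J/s.
Since 0.2647 < R, time spent handling small moths is better spent searching.

No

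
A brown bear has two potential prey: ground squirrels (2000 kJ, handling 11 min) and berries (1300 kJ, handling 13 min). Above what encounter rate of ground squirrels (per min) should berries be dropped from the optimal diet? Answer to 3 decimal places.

0.111 per min

Drop berries once their profitability E₂/h₂ falls below the rate achievable on ground squirrels alone: E₂/h₂ = λE₁/(1 + λh₁).
Solve for λ: λE₁h₂ = E₂(1 + λh₁) → λ(E₁h₂ − E₂h₁) = E₂ → λ = E₂/(E₁h₂ − E₂h₁).
λ = 1300/(2000×13 − 1300×11) = 1300/1.17e+04 = 0.1111 per min.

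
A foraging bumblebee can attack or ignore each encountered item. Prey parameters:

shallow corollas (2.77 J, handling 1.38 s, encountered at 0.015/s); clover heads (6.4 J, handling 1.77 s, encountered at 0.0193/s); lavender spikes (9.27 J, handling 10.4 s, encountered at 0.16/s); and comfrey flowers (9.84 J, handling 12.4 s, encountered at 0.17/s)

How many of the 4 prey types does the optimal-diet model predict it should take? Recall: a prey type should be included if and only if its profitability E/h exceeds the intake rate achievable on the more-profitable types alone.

4

E/h in descending order: clover heads 3.62, shallow corollas 2.01, lavender spikes 0.891, comfrey flowers 0.794 J/s. The optimal diet is the largest prefix of this list for which every included type satisfies E_i/h_i > R on the types above it.
Rate on top 1: 0.1194. shallow corollas: 2.01 > 0.1194 → include.
Rate on top 2: 0.1565. lavender spikes: 0.891 > 0.1565 → include.
Rate on top 3: 0.6062. comfrey flowers: 0.794 > 0.6062 → include.
Optimal diet: clover heads, shallow corollas, lavender spikes, comfrey flowers — 4 of 4 types.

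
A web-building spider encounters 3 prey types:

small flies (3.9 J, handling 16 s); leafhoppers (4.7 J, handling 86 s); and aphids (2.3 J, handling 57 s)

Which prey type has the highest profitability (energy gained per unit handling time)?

small flies

In descending order of E/h:
small flies: 3.9/16 = 0.244 J/s
leafhoppers: 4.7/86 = 0.0547 J/s
aphids: 2.3/57 = 0.0404 J/s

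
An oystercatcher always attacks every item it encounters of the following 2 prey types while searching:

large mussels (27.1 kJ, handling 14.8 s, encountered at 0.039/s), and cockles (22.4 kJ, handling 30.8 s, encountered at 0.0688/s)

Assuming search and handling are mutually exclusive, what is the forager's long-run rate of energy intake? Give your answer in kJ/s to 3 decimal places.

R = Σλ_iE_i / (1 + Σλ_ih_i)
Numerator: 0.039×27.1 + 0.0688×22.4 = 2.598
Denominator: 1 + 0.039×14.8 + 0.0688×30.8 = 3.696
R = 2.598/3.696 = 0.7029 kJ/s

0.703 kJ/s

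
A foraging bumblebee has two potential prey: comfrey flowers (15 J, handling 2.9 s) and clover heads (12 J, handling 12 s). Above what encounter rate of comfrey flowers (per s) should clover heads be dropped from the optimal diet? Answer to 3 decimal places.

0.083 per s

Drop clover heads once their profitability E₂/h₂ falls below the rate achievable on comfrey flowers alone: E₂/h₂ = λE₁/(1 + λh₁).
Solve for λ: λE₁h₂ = E₂(1 + λh₁) → λ(E₁h₂ − E₂h₁) = E₂ → λ = E₂/(E₁h₂ − E₂h₁).
λ = 12/(15×12 − 12×2.9) = 12/145.2 = 0.08264 per s.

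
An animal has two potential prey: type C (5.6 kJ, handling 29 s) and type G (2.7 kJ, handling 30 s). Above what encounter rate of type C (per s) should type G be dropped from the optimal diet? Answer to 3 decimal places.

The zero-one rule: include type G iff E₂/h₂ > λE₁/(1+λh₁). Equality gives the switch point.
λE₁h₂ = E₂ + λE₂h₁ ⇒ λ = E₂/(E₁h₂ − E₂h₁) = 2.7/(168 − 78.3) = 0.0301 per s.

0.030 per s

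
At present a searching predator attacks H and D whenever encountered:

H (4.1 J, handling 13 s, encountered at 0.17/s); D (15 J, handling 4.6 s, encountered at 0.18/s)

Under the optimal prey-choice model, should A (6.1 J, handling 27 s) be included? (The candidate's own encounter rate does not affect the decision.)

No

Current rate: (0.17×4.1 + 0.18×15)/(1 + 0.17×13 + 0.18×4.6) = 0.8413 J/s.
A: E/h = 6.1/27 = 0.2259 J/s.
0.2259 < 0.8413, so adding A would lower the average — exclude it.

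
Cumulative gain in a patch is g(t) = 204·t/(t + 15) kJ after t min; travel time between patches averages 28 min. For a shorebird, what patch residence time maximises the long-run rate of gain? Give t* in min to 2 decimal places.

20.49 min

By the marginal value theorem, leave when the instantaneous gain rate g'(t) equals the habitat-wide average g(t)/(T + t).
g'(t) = 204·15/(t + 15)². Setting 204·15/(t+15)² = 204t/[(t+15)(28+t)] gives 15(28+t) = t(t+15), so t² = 15×28 = 420.
t* = √420 = 20.49 min.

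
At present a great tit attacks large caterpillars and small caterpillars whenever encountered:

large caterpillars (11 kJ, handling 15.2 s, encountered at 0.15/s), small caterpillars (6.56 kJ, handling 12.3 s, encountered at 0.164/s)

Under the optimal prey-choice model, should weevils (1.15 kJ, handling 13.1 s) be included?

No

Intake rate on the current diet: R = (0.15×11 + 0.164×6.56) / (1 + 0.15×15.2 + 0.164×12.3) = 2.726/5.297 = 0.5146 kJ/s.
Profitability of weevils: 1.15/13.1 = 0.08779 kJ/s.
0.08779 < 0.5146, so adding weevils would lower the average — exclude it.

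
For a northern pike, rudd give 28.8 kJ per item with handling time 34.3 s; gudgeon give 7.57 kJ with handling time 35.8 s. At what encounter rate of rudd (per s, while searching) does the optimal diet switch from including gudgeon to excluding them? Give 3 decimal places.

0.010 per s

At the threshold, the rate on rudd alone equals the profitability of gudgeon: λ·28.8/(1 + λ·34.3) = 7.57/35.8 = 0.2115.
Rearranging, λ(28.8 − 0.2115×34.3) = 0.2115, so λ = 0.2115/21.55 = 0.009813 per s.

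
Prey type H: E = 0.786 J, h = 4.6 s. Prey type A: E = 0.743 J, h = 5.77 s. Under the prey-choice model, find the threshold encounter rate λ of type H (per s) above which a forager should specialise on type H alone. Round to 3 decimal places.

0.665 per s

The zero-one rule: include type A iff E₂/h₂ > λE₁/(1+λh₁). Equality gives the switch point.
λE₁h₂ = E₂ + λE₂h₁ ⇒ λ = E₂/(E₁h₂ − E₂h₁) = 0.743/(4.535 − 3.418) = 0.6649 per s.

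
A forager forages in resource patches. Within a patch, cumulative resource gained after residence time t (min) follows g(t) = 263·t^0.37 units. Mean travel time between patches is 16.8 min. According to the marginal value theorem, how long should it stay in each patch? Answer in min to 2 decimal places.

9.87 min

Maximise g(t)/(T+t): set derivative to zero → g'(t)(T+t) = g(t).
g'(t) = 0.37·263·t^-0.63. Setting 0.37·263·t^-0.63 = 263·t^0.37/(16.8+t) gives 0.37(16.8+t) = t, so 0.63·t = 0.37×16.8.
t* = 0.37×16.8/0.63 = 9.867 min.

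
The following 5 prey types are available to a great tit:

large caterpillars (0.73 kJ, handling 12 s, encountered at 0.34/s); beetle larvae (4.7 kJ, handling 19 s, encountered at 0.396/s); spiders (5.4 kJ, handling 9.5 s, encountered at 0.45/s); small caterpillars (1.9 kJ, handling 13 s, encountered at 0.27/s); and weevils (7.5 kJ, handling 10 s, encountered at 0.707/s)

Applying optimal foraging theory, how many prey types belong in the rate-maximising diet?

E/h in descending order: weevils 0.75, spiders 0.568, beetle larvae 0.247, small caterpillars 0.146, large caterpillars 0.0608 kJ/s. The optimal diet is the largest prefix of this list for which every included type satisfies E_i/h_i > R on the types above it.
Rate on top 1: 0.6571. spiders: 0.568 < 0.6571 → exclude; stop.
Optimal diet: weevils — 1 of 5 types.

1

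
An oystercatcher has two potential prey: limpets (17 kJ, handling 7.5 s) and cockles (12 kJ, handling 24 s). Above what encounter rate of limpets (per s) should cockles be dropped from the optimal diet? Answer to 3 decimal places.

The zero-one rule: include cockles iff E₂/h₂ > λE₁/(1+λh₁). Equality gives the switch point.
λE₁h₂ = E₂ + λE₂h₁ ⇒ λ = E₂/(E₁h₂ − E₂h₁) = 12/(408 − 90) = 0.03774 per s.

0.038 per s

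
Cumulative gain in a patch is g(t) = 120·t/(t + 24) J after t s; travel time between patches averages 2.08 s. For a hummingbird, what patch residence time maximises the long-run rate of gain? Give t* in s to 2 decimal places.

Maximise g(t)/(T+t): set derivative to zero → g'(t)(T+t) = g(t).
g'(t) = 120·24/(t + 24)². Setting 120·24/(t+24)² = 120t/[(t+24)(2.08+t)] gives 24(2.08+t) = t(t+24), so t² = 24×2.08 = 49.92.
t* = √49.92 = 7.065 s.

7.07 s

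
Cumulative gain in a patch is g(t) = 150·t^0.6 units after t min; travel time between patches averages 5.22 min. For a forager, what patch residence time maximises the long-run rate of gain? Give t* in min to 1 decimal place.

By the marginal value theorem, leave when the instantaneous gain rate g'(t) equals the habitat-wide average g(t)/(T + t).
g'(t) = 0.6·150·t^-0.4. Setting 0.6·150·t^-0.4 = 150·t^0.6/(5.22+t) gives 0.6(5.22+t) = t, so 0.40·t = 0.6×5.22.
t* = 0.6×5.22/0.40 = 7.83 min.

7.8 min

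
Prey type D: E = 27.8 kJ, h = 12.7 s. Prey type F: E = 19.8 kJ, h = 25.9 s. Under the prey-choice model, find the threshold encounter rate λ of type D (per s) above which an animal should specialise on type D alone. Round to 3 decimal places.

0.042 per s

Drop type F once their profitability E₂/h₂ falls below the rate achievable on type D alone: E₂/h₂ = λE₁/(1 + λh₁).
Solve for λ: λE₁h₂ = E₂(1 + λh₁) → λ(E₁h₂ − E₂h₁) = E₂ → λ = E₂/(E₁h₂ − E₂h₁).
λ = 19.8/(27.8×25.9 − 19.8×12.7) = 19.8/468.6 = 0.04226 per s.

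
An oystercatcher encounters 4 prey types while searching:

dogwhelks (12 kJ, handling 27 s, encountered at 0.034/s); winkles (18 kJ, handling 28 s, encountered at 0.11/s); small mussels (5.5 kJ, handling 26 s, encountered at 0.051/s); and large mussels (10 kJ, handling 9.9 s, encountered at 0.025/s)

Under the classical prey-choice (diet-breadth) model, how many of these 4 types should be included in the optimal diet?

E/h in descending order: large mussels 1.01, winkles 0.643, dogwhelks 0.444, small mussels 0.212 kJ/s. The optimal diet is the largest prefix of this list for which every included type satisfies E_i/h_i > R on the types above it.
Rate on top 1: 0.2004. winkles: 0.643 > 0.2004 → include.
Rate on top 2: 0.5153. dogwhelks: 0.444 < 0.5153 → exclude; stop.
Optimal diet: large mussels, winkles — 2 of 4 types.

2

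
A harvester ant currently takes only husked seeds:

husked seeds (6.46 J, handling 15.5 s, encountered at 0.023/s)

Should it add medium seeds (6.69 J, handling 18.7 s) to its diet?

Yes

Intake rate on the current diet: R = (0.023×6.46) / (1 + 0.023×15.5) = 0.1486/1.357 = 0.1095 J/s.
medium seeds: E/h = 6.69/18.7 = 0.3578 J/s.
0.3578 > 0.1095, so adding medium seeds raises the average — include it.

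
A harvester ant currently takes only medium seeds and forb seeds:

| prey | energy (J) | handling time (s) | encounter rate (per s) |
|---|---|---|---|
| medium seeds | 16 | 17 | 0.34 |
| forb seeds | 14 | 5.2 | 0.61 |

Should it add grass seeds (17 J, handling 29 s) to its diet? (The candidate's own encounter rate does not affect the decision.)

No

On medium seeds and forb seeds alone, R = ΣλE/(1+Σλh) = 13.98/9.952 = 1.405 J/s.
grass seeds: E/h = 17/29 = 0.5862 J/s.
0.5862 < 1.405, so adding grass seeds would lower the average — exclude it.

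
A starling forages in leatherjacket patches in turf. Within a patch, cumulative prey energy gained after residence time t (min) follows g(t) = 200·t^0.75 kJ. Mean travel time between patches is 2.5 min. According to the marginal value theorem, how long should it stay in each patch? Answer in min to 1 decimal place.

Maximise g(t)/(T+t): set derivative to zero → g'(t)(T+t) = g(t).
g'(t) = 0.75·200·t^-0.25. Setting 0.75·200·t^-0.25 = 200·t^0.75/(2.5+t) gives 0.75(2.5+t) = t, so 0.25·t = 0.75×2.5.
t* = 0.75×2.5/0.25 = 7.5 min.

7.5 min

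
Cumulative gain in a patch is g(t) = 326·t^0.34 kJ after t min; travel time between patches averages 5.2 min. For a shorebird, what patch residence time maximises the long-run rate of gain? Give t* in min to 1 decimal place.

2.7 min

Maximise g(t)/(T+t): set derivative to zero → g'(t)(T+t) = g(t).
g'(t) = 0.34·326·t^-0.66. Setting 0.34·326·t^-0.66 = 326·t^0.34/(5.2+t) gives 0.34(5.2+t) = t, so 0.66·t = 0.34×5.2.
t* = 0.34×5.2/0.66 = 2.679 min.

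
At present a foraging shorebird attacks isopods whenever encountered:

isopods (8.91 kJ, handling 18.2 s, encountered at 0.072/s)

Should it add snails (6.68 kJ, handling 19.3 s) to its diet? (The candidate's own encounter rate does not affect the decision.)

On isopods alone, R = ΣλE/(1+Σλh) = 0.6415/2.31 = 0.2777 kJ/s.
Profitability of snails: 6.68/19.3 = 0.3461 kJ/s.
0.3461 > 0.2777, so adding snails raises the average — include it.

Yes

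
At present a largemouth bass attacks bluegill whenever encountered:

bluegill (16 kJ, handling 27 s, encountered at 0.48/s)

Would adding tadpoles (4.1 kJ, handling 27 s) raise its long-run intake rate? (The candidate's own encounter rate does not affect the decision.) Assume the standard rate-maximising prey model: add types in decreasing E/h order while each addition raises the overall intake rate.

On bluegill alone, R = ΣλE/(1+Σλh) = 7.68/13.96 = 0.5501 kJ/s.
Profitability of tadpoles: 4.1/27 = 0.1519 kJ/s.
Since 0.1519 < R, time spent handling tadpoles is better spent searching.

No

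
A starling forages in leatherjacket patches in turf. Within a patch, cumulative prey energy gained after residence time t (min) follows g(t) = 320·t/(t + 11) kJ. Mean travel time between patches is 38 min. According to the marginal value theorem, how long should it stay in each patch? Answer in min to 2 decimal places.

By the marginal value theorem, leave when the instantaneous gain rate g'(t) equals the habitat-wide average g(t)/(T + t).
g'(t) = 320·11/(t + 11)². Setting 320·11/(t+11)² = 320t/[(t+11)(38+t)] gives 11(38+t) = t(t+11), so t² = 11×38 = 418.
t* = √418 = 20.45 min.

20.45 min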